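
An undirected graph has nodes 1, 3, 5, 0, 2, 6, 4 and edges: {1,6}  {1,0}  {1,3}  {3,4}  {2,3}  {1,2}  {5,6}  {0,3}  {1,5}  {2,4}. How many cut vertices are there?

1

Removing 1 increases the component count from 1 to 2, so 1 is a cut vertex.
By contrast removing 0 leaves 1 component; it is not a cut vertex. No other vertex is a cut vertex either.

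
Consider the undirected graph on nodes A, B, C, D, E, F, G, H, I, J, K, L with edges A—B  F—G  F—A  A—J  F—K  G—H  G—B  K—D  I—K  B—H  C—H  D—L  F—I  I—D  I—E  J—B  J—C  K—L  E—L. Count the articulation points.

1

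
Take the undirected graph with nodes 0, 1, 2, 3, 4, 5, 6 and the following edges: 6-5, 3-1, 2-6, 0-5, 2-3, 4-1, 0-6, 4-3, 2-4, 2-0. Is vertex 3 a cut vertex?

No

Deleting 3 leaves 1 component (was 1) (its neighbors 1, 2, 4 remain connected to each other), so 3 is not a cut vertex.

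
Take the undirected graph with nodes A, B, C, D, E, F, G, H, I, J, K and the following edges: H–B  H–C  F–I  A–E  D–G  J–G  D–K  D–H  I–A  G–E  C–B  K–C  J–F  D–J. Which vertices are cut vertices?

Removing D increases the component count from 1 to 2, so D is a cut vertex.
By contrast removing B leaves 1 component; it is not a cut vertex. No other vertex is a cut vertex either.

D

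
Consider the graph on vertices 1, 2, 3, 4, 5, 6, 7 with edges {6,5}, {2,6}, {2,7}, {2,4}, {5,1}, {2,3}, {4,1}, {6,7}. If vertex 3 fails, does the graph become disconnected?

Deleting 3 leaves 1 component (was 1), so 3 is not a cut vertex.

No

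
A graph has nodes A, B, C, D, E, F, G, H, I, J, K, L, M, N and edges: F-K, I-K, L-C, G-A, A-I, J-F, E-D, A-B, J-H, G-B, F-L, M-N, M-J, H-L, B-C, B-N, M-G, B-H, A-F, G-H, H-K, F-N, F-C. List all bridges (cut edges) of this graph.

D-E

The edges on the cycle G-A-F-N-B-G are not bridges since each lies on that cycle.
But removing E-D disconnects E from D — this is a bridge.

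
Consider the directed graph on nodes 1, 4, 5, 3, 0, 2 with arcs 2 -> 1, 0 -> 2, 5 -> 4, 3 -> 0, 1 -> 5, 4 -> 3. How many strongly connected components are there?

1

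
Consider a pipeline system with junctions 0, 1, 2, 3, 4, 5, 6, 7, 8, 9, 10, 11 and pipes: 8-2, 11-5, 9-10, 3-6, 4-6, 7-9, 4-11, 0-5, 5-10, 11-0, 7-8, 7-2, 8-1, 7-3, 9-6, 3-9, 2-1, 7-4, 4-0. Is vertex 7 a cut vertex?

Yes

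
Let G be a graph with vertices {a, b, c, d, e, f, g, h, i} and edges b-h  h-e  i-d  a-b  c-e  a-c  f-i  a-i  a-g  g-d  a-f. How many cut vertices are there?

1

Removing a increases the component count from 1 to 2, so a is a cut vertex.
By contrast removing i leaves 1 component; it is not a cut vertex. No other vertex is a cut vertex either.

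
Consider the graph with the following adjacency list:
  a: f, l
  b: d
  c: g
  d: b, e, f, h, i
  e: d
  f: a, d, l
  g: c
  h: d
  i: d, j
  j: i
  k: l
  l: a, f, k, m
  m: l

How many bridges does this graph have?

9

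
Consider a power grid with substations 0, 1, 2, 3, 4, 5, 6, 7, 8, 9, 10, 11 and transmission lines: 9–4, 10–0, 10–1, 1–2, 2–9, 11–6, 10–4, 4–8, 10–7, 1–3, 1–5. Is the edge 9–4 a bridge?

No

After removing 9–4, the path 9-2-1-10-4 still connects them, so the edge is not a bridge.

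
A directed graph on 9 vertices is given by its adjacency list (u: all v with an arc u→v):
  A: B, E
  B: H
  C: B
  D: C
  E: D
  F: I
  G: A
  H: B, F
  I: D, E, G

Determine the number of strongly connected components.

{A, B, C, D, E, F, G, H, I} are all mutually reachable — one SCC of size 9.
That gives 1 strongly connected component.

1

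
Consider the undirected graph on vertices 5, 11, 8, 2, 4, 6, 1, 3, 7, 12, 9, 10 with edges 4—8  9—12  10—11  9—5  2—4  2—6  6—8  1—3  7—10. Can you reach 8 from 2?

From 2 we can reach 2, 4, 6, 8, which includes 8.

Yes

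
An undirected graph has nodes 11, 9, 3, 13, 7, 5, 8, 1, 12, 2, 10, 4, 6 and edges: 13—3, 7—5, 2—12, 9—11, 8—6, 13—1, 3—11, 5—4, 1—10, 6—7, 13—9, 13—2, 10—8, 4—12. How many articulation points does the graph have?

Removing 13 increases the component count from 1 to 2, so 13 is a cut vertex.
By contrast removing 9 leaves 1 component; it is not a cut vertex. No other vertex is a cut vertex either.

1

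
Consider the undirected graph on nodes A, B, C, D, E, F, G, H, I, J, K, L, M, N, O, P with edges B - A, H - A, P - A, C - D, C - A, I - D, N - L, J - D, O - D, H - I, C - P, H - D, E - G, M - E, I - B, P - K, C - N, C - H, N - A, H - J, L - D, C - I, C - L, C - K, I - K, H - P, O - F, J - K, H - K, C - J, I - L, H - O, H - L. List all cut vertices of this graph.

Removing E increases the component count from 2 to 3, so E is a cut vertex.
Removing O increases the component count from 2 to 3, so O is a cut vertex.
By contrast removing B leaves 2 components; it is not a cut vertex. No other vertex is a cut vertex either.

E, O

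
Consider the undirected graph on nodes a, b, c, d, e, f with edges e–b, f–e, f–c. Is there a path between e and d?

The component containing e is {b, c, e, f}, and d is not in it.

No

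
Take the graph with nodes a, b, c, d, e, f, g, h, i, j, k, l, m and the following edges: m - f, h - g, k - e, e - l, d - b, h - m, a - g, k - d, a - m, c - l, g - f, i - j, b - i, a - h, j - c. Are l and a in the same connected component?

The component containing l is {b, c, d, e, i, j, k, l}, and a is not in it.

No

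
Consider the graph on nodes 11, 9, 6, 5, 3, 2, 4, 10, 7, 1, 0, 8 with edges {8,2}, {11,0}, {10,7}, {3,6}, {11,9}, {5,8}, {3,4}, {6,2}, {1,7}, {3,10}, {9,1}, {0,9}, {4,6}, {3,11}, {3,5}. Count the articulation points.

1

Removing 3 increases the component count from 1 to 2, so 3 is a cut vertex.
By contrast removing 5 leaves 1 component; it is not a cut vertex. No other vertex is a cut vertex either.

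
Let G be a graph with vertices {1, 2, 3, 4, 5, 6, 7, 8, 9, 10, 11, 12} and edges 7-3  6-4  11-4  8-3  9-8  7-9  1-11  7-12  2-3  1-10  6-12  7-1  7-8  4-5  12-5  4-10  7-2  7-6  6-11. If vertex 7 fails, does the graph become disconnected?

Yes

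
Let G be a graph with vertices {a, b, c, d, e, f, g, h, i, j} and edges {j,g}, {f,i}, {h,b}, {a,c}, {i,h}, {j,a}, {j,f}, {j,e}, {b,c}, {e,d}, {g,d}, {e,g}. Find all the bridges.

The edges on the cycle j-f-i-h-b-c-a-j are not bridges since each lies on that cycle.
Every edge lies on some cycle, so there are no bridges.

none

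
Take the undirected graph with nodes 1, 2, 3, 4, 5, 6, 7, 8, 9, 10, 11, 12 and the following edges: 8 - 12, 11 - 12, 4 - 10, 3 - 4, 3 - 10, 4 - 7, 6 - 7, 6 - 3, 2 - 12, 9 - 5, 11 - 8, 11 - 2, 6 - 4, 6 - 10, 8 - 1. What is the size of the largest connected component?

Starting from 5 we can reach 5, 9. That is one component of size 2.
Starting from 1 we can reach 1, 2, 8, 11, 12. That is one component of size 5.
Starting from 3 we can reach 3, 4, 6, 7, 10. That is one component of size 5.
The largest has 5 vertices.

5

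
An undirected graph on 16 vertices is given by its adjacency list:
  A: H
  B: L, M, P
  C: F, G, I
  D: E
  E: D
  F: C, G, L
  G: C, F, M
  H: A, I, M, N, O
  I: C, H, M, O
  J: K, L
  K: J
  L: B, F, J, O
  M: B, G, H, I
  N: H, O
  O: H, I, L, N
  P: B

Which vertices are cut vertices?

B, H, J, L

Removing B increases the component count from 2 to 3, so B is a cut vertex.
Removing H increases the component count from 2 to 3, so H is a cut vertex.
Removing J increases the component count from 2 to 3, so J is a cut vertex.
Likewise L is a cut vertex.
By contrast removing M leaves 2 components; it is not a cut vertex. No other vertex is a cut vertex either.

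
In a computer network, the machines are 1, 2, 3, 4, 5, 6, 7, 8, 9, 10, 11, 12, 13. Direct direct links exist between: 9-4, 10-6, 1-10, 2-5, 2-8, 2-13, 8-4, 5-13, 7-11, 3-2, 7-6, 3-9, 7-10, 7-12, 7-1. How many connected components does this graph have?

2

Starting from 1 we can reach 1, 6, 7, 10, 11, 12. That is one component of size 6.
Starting from 2 we can reach 2, 3, 4, 5, 8, 9, 13. That is one component of size 7.
Total: 2 components.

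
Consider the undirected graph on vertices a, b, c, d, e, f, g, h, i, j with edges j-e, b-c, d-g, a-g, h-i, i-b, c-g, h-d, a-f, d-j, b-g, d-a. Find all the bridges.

The edges on the cycle h-i-b-c-g-d-h are not bridges since each lies on that cycle.
But removing f-a disconnects f from a; removing d-j disconnects d from j; removing e-j disconnects e from j — these are bridges.

a-f, d-j, e-j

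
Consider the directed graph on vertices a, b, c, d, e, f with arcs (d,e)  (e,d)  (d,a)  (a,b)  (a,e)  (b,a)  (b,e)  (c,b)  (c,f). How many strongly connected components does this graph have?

3

{a, b, d, e} are all mutually reachable — one SCC of size 4.
{c} is an SCC by itself.
{f} is an SCC by itself.
That gives 3 strongly connected components.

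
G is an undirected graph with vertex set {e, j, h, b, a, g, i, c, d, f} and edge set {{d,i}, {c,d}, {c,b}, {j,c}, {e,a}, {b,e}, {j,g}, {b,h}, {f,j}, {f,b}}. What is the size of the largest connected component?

10

Starting from a we can reach a, b, c, d, e, f, g, h, i, j. That is one component of size 10.
The largest has 10 vertices.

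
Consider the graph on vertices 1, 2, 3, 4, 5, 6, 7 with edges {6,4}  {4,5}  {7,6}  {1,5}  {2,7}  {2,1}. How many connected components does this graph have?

3 is isolated — a component by itself.
Starting from 1 we can reach 1, 2, 4, 5, 6, 7. That is one component of size 6.
Total: 2 components.

2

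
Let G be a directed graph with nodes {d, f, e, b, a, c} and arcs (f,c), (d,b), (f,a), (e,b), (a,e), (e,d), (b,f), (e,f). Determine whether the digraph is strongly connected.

No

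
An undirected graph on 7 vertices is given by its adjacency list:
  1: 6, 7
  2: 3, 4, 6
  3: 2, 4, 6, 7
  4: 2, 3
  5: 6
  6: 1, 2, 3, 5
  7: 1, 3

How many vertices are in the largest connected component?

Starting from 1 we can reach 1, 2, 3, 4, 5, 6, 7. That is one component of size 7.
The largest has 7 vertices.

7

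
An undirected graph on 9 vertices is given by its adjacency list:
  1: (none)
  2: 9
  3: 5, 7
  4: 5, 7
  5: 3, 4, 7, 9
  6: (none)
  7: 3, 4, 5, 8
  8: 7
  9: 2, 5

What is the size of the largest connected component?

6 is isolated — a component by itself.
1 is isolated — a component by itself.
Starting from 2 we can reach 2, 3, 4, 5, 7, 8, 9. That is one component of size 7.
The largest has 7 vertices.

7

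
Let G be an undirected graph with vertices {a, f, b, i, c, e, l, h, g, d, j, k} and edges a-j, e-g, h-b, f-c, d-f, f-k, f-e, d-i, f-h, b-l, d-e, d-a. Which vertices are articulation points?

a, b, d, e, f, h

Removing a increases the component count from 1 to 2, so a is a cut vertex.
Removing b increases the component count from 1 to 2, so b is a cut vertex.
Removing d increases the component count from 1 to 3, so d is a cut vertex.
Likewise e, f, h are cut vertices.
By contrast removing i leaves 1 component; it is not a cut vertex. No other vertex is a cut vertex either.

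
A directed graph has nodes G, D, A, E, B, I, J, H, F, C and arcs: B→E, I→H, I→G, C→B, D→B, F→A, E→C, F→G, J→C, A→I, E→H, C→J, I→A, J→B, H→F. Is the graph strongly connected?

No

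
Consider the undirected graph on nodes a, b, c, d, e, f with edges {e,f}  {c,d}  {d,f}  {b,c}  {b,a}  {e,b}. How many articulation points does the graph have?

Removing b increases the component count from 1 to 2, so b is a cut vertex.
By contrast removing e leaves 1 component; it is not a cut vertex. No other vertex is a cut vertex either.

1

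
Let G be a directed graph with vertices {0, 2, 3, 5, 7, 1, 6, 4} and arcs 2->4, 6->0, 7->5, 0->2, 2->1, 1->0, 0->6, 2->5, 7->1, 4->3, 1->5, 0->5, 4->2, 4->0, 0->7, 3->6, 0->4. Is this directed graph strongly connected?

There is no directed path from 5 to 2, so the graph is not strongly connected.

No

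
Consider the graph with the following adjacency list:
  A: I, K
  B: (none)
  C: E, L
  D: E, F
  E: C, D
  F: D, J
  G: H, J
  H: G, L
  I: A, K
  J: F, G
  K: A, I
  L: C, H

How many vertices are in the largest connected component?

8

B is isolated — a component by itself.
Starting from A we can reach A, I, K. That is one component of size 3.
Starting from C we can reach C, D, E, F, G, H, J, L. That is one component of size 8.
The largest has 8 vertices.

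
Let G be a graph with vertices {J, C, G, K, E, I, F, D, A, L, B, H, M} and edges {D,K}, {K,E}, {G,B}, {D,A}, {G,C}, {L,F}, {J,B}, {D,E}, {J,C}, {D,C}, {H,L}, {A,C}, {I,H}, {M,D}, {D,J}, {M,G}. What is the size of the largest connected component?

Starting from F we can reach F, H, I, L. That is one component of size 4.
Starting from A we can reach A, B, C, D, E, G, J, K, M. That is one component of size 9.
The largest has 9 vertices.

9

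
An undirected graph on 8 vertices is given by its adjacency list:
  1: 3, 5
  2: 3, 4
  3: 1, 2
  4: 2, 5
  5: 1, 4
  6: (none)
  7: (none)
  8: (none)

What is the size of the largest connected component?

8 is isolated — a component by itself.
6 is isolated — a component by itself.
7 is isolated — a component by itself.
Starting from 1 we can reach 1, 2, 3, 4, 5. That is one component of size 5.
The largest has 5 vertices.

5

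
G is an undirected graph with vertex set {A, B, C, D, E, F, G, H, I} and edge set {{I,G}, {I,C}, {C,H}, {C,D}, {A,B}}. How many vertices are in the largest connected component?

5

F is isolated — a component by itself.
E is isolated — a component by itself.
Starting from A we can reach A, B. That is one component of size 2.
Starting from C we can reach C, D, G, H, I. That is one component of size 5.
The largest has 5 vertices.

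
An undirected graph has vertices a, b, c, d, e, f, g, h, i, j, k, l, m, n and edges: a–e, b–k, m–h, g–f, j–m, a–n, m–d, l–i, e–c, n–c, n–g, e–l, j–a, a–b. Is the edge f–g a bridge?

Yes

Removing f–g leaves no path between f and g: the component count goes from 1 to 2. So it is a bridge.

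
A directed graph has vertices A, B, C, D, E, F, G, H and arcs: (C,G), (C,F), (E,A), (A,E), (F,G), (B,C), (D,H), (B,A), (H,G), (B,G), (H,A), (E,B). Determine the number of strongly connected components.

6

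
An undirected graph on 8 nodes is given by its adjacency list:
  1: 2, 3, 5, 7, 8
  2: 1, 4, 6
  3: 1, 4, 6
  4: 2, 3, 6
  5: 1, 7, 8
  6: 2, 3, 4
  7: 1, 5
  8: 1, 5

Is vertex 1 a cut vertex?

Deleting 1 raises the number of components from 1 to 2, so 1 is a cut vertex.

Yes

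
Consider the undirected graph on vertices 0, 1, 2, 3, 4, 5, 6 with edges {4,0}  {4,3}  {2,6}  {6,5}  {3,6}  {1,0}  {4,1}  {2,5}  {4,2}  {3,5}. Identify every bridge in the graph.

none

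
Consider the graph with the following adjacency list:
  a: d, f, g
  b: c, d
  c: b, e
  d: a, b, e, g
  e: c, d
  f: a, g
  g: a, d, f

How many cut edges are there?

0

The edges on the cycle d-e-c-b-d are not bridges since each lies on that cycle.
Every edge lies on some cycle, so there are no bridges.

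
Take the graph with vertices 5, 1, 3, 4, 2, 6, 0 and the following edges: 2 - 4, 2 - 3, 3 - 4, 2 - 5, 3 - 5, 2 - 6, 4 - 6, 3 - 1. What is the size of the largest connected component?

6

0 is isolated — a component by itself.
Starting from 1 we can reach 1, 2, 3, 4, 5, 6. That is one component of size 6.
The largest has 6 vertices.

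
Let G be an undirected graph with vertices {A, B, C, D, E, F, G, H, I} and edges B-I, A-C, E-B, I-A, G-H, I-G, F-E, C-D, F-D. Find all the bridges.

G-H, G-I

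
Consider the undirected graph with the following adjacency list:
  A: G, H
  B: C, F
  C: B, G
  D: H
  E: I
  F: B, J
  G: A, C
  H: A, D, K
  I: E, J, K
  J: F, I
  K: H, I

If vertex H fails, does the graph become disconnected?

Deleting H raises the number of components from 1 to 2, so H is a cut vertex.

Yes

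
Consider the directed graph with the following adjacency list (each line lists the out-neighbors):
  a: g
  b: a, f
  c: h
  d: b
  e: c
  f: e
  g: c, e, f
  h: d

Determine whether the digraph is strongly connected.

From b we can reach every vertex (a, b, c, d, e, f, g, h), and every vertex can reach b (a, b, c, d, e, f, g, h). So the whole graph is one strongly connected component.

Yes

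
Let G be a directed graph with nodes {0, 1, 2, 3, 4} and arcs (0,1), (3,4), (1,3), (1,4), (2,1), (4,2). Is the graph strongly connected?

No

There is no directed path from 3 to 0, so the graph is not strongly connected.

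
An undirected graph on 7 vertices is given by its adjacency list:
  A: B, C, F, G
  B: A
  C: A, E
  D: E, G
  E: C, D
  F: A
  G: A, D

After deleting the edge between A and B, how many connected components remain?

2

Before removal there is 1 component.
A-B is a bridge — removing it separates A's side from B's side.
After removal: 2 components.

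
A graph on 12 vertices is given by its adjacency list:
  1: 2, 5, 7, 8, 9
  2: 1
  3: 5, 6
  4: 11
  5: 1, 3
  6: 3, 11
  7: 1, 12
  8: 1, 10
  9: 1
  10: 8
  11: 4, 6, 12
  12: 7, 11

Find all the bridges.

1-2, 1-8, 1-9, 10-8, 11-4

The edges on the cycle 12-11-6-3-5-1-7-12 are not bridges since each lies on that cycle.
But removing 9-1 disconnects 9 from 1; removing 10-8 disconnects 10 from 8; removing 11-4 disconnects 11 from 4; removing 2-1 disconnects 2 from 1 — these are bridges.
In total 5 edges are bridges.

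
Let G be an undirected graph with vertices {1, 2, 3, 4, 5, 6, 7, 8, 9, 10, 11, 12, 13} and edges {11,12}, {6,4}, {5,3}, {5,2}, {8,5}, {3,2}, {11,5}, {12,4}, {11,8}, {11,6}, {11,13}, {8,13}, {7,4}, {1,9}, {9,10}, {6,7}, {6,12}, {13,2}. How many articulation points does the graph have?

Removing 9 increases the component count from 2 to 3, so 9 is a cut vertex.
Removing 11 increases the component count from 2 to 3, so 11 is a cut vertex.
By contrast removing 10 leaves 2 components; it is not a cut vertex. No other vertex is a cut vertex either.

2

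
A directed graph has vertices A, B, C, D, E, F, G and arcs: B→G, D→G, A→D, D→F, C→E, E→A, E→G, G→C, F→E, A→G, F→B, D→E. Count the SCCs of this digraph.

1

{A, B, C, D, E, F, G} are all mutually reachable — one SCC of size 7.
That gives 1 strongly connected component.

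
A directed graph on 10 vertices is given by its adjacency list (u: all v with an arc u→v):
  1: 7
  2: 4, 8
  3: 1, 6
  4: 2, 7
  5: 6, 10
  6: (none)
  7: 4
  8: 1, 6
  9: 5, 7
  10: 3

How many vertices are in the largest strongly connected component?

5

{1, 2, 4, 7, 8} are all mutually reachable — one SCC of size 5.
{6} is an SCC by itself.
{3} is an SCC by itself.
{10} is an SCC by itself.
{9} is an SCC by itself.
(and 1 more singleton SCC)
The largest has 5 vertices.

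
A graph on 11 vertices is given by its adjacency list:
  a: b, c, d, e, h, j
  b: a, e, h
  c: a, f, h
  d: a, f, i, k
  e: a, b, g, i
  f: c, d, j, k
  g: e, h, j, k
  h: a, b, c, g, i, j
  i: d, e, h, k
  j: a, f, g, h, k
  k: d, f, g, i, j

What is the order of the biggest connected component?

11

Starting from a we can reach a, b, c, d, e, f, g, h, i, j, k. That is one component of size 11.
The largest has 11 vertices.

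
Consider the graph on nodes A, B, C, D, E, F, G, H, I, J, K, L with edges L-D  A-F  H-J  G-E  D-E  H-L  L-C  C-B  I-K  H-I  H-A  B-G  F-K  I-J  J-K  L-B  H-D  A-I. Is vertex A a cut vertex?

No

Deleting A leaves 1 component (was 1) (its neighbors F, H, I remain connected to each other), so A is not a cut vertex.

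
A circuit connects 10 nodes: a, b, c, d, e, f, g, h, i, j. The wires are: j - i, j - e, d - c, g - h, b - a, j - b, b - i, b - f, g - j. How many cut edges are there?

The edges on the cycle j-b-i-j are not bridges since each lies on that cycle.
But removing j - g disconnects j from g; removing f - b disconnects f from b; removing j - e disconnects j from e; removing h - g disconnects h from g — these are bridges.
In total 6 edges are bridges.

6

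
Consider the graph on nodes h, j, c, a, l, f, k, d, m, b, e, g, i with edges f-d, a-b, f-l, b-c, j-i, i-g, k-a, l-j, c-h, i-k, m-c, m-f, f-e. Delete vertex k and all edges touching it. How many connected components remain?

With k gone, the remaining components are: {a, b, c, d, e, f, g, h, i, j, l, m}.
That is 1 component.

1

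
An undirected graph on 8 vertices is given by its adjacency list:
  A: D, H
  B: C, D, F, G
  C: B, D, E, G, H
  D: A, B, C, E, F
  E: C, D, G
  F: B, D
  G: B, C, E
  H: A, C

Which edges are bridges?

none

The edges on the cycle H-C-D-A-H are not bridges since each lies on that cycle.
Every edge lies on some cycle, so there are no bridges.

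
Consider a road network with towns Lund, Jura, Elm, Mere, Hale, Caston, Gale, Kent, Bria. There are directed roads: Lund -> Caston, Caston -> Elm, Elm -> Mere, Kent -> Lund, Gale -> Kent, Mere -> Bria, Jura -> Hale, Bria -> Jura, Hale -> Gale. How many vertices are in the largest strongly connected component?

{Elm, Bria, Gale, Hale, Jura, Kent, Lund, Mere, Caston} are all mutually reachable — one SCC of size 9.
The largest has 9 vertices.

9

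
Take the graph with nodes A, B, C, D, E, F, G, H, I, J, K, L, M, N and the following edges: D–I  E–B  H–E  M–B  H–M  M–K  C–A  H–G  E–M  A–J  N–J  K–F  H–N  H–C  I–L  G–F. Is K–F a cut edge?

No

After removing K–F, the path K-M-H-G-F still connects them, so the edge is not a bridge.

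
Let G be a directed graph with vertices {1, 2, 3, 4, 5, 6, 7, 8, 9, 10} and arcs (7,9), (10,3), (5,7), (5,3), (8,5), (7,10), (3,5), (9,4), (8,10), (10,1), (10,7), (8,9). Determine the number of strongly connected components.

7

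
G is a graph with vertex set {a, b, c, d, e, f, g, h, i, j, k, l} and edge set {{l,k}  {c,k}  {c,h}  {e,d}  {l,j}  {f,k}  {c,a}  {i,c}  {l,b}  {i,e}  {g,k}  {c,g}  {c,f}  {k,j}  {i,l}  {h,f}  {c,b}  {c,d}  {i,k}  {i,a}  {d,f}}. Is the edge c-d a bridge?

After removing c-d, the path c-f-d still connects them, so the edge is not a bridge.

No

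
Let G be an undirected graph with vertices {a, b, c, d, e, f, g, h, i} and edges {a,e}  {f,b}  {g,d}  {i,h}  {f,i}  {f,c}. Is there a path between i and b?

From i we can reach b, c, f, h, i, which includes b.

Yes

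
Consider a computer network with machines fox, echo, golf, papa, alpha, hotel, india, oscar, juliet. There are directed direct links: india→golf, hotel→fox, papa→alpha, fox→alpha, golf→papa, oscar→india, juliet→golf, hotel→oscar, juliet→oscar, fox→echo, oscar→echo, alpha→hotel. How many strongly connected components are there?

3

{fox, golf, papa, alpha, hotel, india, oscar} are all mutually reachable — one SCC of size 7.
{echo} is an SCC by itself.
{juliet} is an SCC by itself.
That gives 3 strongly connected components.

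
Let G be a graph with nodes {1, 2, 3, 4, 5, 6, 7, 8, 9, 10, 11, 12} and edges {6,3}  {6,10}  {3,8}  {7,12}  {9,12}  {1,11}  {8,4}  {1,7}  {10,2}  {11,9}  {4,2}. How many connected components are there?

5 is isolated — a component by itself.
Starting from 1 we can reach 1, 7, 9, 11, 12. That is one component of size 5.
Starting from 2 we can reach 2, 3, 4, 6, 8, 10. That is one component of size 6.
Total: 3 components.

3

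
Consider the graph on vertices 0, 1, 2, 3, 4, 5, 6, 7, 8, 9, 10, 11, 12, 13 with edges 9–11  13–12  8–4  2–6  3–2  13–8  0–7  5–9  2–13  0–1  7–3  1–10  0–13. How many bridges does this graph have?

8

The edges on the cycle 0-7-3-2-13-0 are not bridges since each lies on that cycle.
But removing 5–9 disconnects 5 from 9; removing 4–8 disconnects 4 from 8; removing 13–12 disconnects 13 from 12; removing 1–10 disconnects 1 from 10 — these are bridges.
In total 8 edges are bridges.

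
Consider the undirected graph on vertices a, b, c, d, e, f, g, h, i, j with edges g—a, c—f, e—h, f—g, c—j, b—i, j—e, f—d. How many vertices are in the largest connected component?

Starting from b we can reach b, i. That is one component of size 2.
Starting from a we can reach a, c, d, e, f, g, h, j. That is one component of size 8.
The largest has 8 vertices.

8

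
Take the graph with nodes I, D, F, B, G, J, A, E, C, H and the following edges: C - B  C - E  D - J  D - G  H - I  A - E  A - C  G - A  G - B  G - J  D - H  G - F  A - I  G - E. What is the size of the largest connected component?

10

Starting from A we can reach A, B, C, D, E, F, G, H, I, J. That is one component of size 10.
The largest has 10 vertices.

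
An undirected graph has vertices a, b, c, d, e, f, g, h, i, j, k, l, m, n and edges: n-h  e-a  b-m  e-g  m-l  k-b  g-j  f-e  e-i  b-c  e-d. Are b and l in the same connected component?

Yes

From b we can reach b, c, k, l, m, which includes l.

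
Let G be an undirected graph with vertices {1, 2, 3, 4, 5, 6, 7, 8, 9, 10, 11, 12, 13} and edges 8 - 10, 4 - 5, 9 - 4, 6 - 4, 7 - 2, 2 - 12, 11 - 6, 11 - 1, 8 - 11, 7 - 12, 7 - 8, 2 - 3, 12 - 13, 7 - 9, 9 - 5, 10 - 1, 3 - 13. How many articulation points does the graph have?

1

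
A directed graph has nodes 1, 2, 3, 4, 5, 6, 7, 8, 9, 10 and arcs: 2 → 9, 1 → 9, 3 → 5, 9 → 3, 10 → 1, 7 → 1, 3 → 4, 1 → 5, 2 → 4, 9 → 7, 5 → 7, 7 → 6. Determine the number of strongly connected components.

{1, 3, 5, 7, 9} are all mutually reachable — one SCC of size 5.
{6} is an SCC by itself.
{4} is an SCC by itself.
{2} is an SCC by itself.
{8} is an SCC by itself.
(and 1 more singleton SCC)
That gives 6 strongly connected components.

6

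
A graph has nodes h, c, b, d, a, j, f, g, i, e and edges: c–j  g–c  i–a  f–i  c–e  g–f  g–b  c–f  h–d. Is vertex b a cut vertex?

Deleting b leaves 2 components (was 2), so b is not a cut vertex.

No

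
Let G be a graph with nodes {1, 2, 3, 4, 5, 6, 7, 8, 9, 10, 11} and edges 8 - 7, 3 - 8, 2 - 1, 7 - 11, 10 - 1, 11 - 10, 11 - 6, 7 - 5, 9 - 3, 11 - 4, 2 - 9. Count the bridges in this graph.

3

The edges on the cycle 2-9-3-8-7-11-10-1-2 are not bridges since each lies on that cycle.
But removing 5 - 7 disconnects 5 from 7; removing 4 - 11 disconnects 4 from 11; removing 6 - 11 disconnects 6 from 11 — these are bridges.
That makes 3 bridges.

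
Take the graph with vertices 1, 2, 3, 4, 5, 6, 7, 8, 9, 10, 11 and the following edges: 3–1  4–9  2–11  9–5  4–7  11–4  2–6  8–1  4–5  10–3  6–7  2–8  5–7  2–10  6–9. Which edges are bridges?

none

The edges on the cycle 4-9-5-4 are not bridges since each lies on that cycle.
Every edge lies on some cycle, so there are no bridges.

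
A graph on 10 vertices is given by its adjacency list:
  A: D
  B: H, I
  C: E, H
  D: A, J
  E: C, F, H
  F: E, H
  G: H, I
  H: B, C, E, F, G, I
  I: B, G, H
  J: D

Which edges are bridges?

The edges on the cycle H-G-I-H are not bridges since each lies on that cycle.
But removing D-J disconnects D from J; removing D-A disconnects D from A — these are bridges.

A-D, D-J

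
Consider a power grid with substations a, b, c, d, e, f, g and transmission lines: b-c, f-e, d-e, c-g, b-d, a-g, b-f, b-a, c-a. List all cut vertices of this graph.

b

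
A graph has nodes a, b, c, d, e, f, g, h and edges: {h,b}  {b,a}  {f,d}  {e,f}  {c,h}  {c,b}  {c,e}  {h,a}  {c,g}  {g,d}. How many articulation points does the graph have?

1

Removing c increases the component count from 1 to 2, so c is a cut vertex.
By contrast removing e leaves 1 component; it is not a cut vertex. No other vertex is a cut vertex either.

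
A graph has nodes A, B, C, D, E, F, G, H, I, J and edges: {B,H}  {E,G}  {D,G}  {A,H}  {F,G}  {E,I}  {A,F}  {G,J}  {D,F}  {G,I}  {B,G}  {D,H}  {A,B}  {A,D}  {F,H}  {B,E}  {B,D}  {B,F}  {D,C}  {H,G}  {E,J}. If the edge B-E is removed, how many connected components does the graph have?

B and E are still connected via B-G-E, so the component count stays at 1.

1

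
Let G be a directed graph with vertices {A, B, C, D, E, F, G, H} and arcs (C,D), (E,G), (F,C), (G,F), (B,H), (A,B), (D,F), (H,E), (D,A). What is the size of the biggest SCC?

{A, B, C, D, E, F, G, H} are all mutually reachable — one SCC of size 8.
The largest has 8 vertices.

8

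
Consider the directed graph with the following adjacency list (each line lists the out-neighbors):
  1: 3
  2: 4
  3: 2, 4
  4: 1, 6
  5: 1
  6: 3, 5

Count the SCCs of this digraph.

1

{1, 2, 3, 4, 5, 6} are all mutually reachable — one SCC of size 6.
That gives 1 strongly connected component.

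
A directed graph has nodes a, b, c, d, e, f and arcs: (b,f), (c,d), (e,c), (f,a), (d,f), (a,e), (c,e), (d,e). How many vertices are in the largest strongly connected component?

5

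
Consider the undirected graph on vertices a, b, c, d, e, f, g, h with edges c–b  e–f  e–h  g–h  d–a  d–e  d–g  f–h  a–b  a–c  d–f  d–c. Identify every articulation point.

Removing d increases the component count from 1 to 2, so d is a cut vertex.
By contrast removing b leaves 1 component; it is not a cut vertex. No other vertex is a cut vertex either.

d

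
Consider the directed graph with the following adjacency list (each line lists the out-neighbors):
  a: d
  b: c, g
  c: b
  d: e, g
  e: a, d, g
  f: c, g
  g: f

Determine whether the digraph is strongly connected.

There is no directed path from c to d, so the graph is not strongly connected.

No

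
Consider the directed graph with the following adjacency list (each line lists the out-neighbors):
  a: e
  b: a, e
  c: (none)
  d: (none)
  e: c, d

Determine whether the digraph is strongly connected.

No

There is no directed path from c to a, so the graph is not strongly connected.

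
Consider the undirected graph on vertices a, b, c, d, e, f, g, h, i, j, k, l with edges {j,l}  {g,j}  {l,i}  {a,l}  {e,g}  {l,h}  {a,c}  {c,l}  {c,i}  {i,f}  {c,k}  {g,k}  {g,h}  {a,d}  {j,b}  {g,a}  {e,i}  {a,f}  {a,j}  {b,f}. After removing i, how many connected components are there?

With i gone, the remaining components are: {a, b, c, d, e, f, g, h, j, k, l}.
That is 1 component.

1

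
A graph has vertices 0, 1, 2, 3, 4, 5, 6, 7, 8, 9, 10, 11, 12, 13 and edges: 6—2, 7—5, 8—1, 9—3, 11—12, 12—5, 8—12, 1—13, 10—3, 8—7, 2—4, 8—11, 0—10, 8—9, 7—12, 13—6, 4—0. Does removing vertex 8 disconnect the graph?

Yes

Deleting 8 raises the number of components from 1 to 2, so 8 is a cut vertex.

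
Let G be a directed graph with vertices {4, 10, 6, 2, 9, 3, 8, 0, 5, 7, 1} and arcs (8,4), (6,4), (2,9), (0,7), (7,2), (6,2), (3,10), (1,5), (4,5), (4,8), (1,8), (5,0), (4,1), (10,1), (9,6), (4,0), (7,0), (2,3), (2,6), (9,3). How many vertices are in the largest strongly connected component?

11

{0, 1, 2, 3, 4, 5, 6, 7, 8, 9, 10} are all mutually reachable — one SCC of size 11.
The largest has 11 vertices.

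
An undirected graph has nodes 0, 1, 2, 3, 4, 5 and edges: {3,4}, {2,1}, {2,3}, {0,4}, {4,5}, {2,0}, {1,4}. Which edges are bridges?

4-5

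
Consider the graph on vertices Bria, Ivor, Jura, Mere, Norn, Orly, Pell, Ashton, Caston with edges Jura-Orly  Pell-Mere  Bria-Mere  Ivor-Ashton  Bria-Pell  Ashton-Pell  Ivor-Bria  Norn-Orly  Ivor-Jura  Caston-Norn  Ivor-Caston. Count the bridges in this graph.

The edges on the cycle Ivor-Ashton-Pell-Mere-Bria-Ivor are not bridges since each lies on that cycle.
Every edge lies on some cycle, so there are no bridges.

0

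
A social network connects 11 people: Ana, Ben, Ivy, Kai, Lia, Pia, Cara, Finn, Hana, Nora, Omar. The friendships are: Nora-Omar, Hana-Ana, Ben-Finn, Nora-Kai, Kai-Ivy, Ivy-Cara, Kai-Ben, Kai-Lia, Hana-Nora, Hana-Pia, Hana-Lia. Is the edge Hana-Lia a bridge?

No

After removing Hana-Lia, the path Hana-Nora-Kai-Lia still connects them, so the edge is not a bridge.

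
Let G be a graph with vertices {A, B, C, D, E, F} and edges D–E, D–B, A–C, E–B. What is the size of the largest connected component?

3

F is isolated — a component by itself.
Starting from A we can reach A, C. That is one component of size 2.
Starting from B we can reach B, D, E. That is one component of size 3.
The largest has 3 vertices.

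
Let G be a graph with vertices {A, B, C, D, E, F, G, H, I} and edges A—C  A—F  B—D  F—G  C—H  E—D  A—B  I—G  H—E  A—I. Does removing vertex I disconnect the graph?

Deleting I leaves 1 component (was 1) (its neighbors A, G remain connected to each other), so I is not a cut vertex.

No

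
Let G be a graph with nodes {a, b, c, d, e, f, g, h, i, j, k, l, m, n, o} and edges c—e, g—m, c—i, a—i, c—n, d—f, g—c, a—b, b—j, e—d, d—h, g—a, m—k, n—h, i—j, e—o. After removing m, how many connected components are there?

3

With m gone, the remaining components are: {k}; {l}; {a, b, c, d, e, f, g, h, i, j, n, o}.
That is 3 components.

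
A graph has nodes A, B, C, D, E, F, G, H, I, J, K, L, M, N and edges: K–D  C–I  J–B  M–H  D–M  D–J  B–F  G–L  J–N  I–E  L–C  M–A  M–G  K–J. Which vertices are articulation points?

Removing B increases the component count from 1 to 2, so B is a cut vertex.
Removing C increases the component count from 1 to 2, so C is a cut vertex.
Removing D increases the component count from 1 to 2, so D is a cut vertex.
Likewise G, I, J, L, M are cut vertices.
By contrast removing H leaves 1 component; it is not a cut vertex. No other vertex is a cut vertex either.

B, C, D, G, I, J, L, M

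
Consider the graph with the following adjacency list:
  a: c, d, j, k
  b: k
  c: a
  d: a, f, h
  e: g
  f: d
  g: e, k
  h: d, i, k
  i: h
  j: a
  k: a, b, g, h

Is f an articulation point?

No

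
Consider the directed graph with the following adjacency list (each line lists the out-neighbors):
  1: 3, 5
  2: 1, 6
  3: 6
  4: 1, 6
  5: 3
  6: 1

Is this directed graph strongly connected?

No

There is no directed path from 6 to 4, so the graph is not strongly connected.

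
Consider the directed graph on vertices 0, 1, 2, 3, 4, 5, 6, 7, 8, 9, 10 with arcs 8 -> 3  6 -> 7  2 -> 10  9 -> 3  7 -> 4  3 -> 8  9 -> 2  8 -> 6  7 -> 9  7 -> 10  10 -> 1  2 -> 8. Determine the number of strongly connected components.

6

{2, 3, 6, 7, 8, 9} are all mutually reachable — one SCC of size 6.
{5} is an SCC by itself.
{0} is an SCC by itself.
{1} is an SCC by itself.
{4} is an SCC by itself.
(and 1 more singleton SCC)
That gives 6 strongly connected components.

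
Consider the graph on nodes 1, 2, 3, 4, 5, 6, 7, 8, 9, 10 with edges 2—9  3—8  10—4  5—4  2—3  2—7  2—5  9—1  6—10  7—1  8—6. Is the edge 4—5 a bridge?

No

After removing 4—5, the path 4-10-6-8-3-2-5 still connects them, so the edge is not a bridge.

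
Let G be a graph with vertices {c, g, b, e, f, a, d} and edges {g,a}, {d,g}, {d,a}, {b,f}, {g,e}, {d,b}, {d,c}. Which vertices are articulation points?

Removing b increases the component count from 1 to 2, so b is a cut vertex.
Removing d increases the component count from 1 to 3, so d is a cut vertex.
Removing g increases the component count from 1 to 2, so g is a cut vertex.
By contrast removing a leaves 1 component; it is not a cut vertex. No other vertex is a cut vertex either.

b, d, g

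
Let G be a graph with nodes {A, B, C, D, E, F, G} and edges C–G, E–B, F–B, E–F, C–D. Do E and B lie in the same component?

From E we can reach B, E, F, which includes B.

Yes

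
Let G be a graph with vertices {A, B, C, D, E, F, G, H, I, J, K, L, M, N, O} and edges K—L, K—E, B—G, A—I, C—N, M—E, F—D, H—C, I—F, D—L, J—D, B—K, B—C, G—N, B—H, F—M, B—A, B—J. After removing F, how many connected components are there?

2

With F gone, the remaining components are: {O}; {A, B, C, D, E, G, H, I, J, K, L, M, N}.
That is 2 components.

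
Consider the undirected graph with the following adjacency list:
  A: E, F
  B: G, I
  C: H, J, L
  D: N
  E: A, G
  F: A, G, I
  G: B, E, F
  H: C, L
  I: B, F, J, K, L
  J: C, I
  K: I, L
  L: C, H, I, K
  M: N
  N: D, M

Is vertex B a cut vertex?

Deleting B leaves 2 components (was 2), so B is not a cut vertex.

No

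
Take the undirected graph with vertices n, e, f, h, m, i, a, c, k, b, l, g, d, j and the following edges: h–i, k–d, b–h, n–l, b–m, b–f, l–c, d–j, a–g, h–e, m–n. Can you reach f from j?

No

The component containing j is {d, j, k}, and f is not in it.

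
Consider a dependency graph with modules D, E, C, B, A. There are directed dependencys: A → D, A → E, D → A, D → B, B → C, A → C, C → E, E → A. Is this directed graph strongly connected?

Yes

From D we can reach every vertex (A, B, C, D, E), and every vertex can reach D (A, B, C, D, E). So the whole graph is one strongly connected component.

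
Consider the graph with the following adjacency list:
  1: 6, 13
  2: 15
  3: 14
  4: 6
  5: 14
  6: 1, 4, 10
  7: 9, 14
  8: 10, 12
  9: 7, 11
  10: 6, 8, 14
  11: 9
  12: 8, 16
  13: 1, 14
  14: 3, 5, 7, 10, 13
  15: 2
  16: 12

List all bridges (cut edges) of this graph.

The edges on the cycle 14-13-1-6-10-14 are not bridges since each lies on that cycle.
But removing 5-14 disconnects 5 from 14; removing 12-16 disconnects 12 from 16; removing 4-6 disconnects 4 from 6; removing 14-7 disconnects 14 from 7 — these are bridges.
In total 10 edges are bridges.

10-8, 11-9, 12-16, 12-8, 14-3, 14-5, 14-7, 15-2, 4-6, 7-9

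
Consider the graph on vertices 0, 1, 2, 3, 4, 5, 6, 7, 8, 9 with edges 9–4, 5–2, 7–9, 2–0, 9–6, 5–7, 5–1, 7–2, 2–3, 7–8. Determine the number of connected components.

1

Starting from 0 we can reach 0, 1, 2, 3, 4, 5, 6, 7, 8, 9. That is one component of size 10.
Total: 1 component.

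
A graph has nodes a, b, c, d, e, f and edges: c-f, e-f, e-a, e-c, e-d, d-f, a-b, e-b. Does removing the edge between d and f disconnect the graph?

After removing d-f, the path d-e-f still connects them, so the edge is not a bridge.

No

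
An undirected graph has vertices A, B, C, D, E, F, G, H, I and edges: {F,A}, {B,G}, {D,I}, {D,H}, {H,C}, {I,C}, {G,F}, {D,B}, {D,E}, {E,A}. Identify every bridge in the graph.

The edges on the cycle D-I-C-H-D are not bridges since each lies on that cycle.
Every edge lies on some cycle, so there are no bridges.

none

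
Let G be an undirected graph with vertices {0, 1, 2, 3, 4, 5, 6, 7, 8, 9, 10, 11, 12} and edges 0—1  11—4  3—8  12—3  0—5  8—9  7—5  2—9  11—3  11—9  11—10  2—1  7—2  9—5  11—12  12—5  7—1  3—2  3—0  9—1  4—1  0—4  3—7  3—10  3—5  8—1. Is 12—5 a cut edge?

No

After removing 12—5, the path 12-3-5 still connects them, so the edge is not a bridge.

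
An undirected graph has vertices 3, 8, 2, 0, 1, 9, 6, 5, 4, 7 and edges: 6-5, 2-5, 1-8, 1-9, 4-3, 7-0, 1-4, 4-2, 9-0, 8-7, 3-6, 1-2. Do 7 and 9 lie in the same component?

From 7 we can reach 0, 1, 2, 3, 4, 5, 6, 7, 8, 9, which includes 9.

Yes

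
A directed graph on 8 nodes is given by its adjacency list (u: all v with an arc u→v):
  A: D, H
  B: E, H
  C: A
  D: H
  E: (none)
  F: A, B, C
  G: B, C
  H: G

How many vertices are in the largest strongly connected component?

6

{A, B, C, D, G, H} are all mutually reachable — one SCC of size 6.
{F} is an SCC by itself.
{E} is an SCC by itself.
The largest has 6 vertices.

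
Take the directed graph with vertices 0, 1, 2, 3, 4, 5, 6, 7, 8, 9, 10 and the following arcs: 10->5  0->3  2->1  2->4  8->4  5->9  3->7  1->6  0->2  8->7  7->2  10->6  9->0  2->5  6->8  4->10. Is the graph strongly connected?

Yes

From 2 we can reach every vertex (0, 1, 2, 3, 4, 5, 6, 7, 8, 9, 10), and every vertex can reach 2 (0, 1, 2, 3, 4, 5, 6, 7, 8, 9, 10). So the whole graph is one strongly connected component.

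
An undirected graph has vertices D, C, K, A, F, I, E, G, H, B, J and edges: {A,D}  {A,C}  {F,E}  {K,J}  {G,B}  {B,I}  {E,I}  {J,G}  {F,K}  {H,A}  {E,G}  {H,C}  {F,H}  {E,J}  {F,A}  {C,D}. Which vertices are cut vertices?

Removing F increases the component count from 1 to 2, so F is a cut vertex.
By contrast removing G leaves 1 component; it is not a cut vertex. No other vertex is a cut vertex either.

F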